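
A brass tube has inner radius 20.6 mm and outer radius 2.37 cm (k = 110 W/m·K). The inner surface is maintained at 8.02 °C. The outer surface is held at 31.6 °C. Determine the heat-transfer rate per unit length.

Q' = 2πk·ΔT/ln(r₂/r₁) = 2π × 110 × 23.58 / ln(0.0237/0.0206) = 1.16×10^5 W/m

Q' = 1.16×10^5 W/m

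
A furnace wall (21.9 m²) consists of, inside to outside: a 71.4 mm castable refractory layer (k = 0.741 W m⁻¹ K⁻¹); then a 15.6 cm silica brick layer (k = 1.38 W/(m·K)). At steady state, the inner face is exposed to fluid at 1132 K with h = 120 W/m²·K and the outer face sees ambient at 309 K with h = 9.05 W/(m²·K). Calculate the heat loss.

Treat each layer as a resistance in series:
  R_conv,in = 1/(hA) = 1/(120·21.9) = 3.805×10^-4 K/W
  R_castable refractory = L/(kA) = 0.0714/(0.741·21.9) = 0.004400 K/W
  R_silica brick = L/(kA) = 0.156/(1.38·21.9) = 0.005162 K/W
  R_conv,out = 1/(hA) = 1/(9.05·21.9) = 0.005046 K/W
ΣR = 3.805×10^-4 + 0.004400 + 0.005162 + 0.005046 = 0.01499 K/W
Q = ΔT/ΣR = (1132 K − 309 K)/0.01499 = 54900 W

Q = 54.9 kW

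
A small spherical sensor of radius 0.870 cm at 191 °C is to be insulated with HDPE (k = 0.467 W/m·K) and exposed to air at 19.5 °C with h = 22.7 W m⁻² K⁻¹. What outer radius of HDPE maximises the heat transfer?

For a sphere, r_cr = 2k_ins/h = 2·0.467/22.7 = 0.0411 m = 4.11 cm

r_cr = 4.11 cm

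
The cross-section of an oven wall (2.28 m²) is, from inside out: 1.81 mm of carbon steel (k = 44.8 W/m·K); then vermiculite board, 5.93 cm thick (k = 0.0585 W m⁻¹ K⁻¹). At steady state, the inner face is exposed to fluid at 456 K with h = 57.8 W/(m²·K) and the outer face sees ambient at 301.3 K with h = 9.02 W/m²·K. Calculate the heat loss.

Q = 309 W

Treat each layer as a resistance in series:
  R_conv,in = 1/(hA) = 1/(57.8·2.28) = 0.007588 K/W
  R_carbon steel = L/(kA) = 0.00181/(44.8·2.28) = 1.772×10^-5 K/W
  R_vermiculite board = L/(kA) = 0.0593/(0.0585·2.28) = 0.4446 K/W
  R_conv,out = 1/(hA) = 1/(9.02·2.28) = 0.04862 K/W
ΣR = 0.007588 + 1.772×10^-5 + 0.4446 + 0.04862 = 0.5008 K/W
Q = ΔT/ΣR = (456 K − 301.3 K)/0.5008 = 309 W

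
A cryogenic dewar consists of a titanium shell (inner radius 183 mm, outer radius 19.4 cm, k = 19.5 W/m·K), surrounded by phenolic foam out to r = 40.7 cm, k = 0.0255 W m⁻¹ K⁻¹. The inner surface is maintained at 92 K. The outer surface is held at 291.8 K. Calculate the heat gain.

Q = 23.7 W

Resistance network (inner→outer):
  R_titanium = (1/0.183 − 1/0.194)/(4πk) = 0.3098/(4π·19.5) = 0.001264 K/W
  R_phenolic foam = (1/0.194 − 1/0.407)/(4πk) = 2.698/(4π·0.0255) = 8.418 K/W
ΣR = 0.001264 + 8.418 = 8.419 K/W
Q = ΔT/ΣR = (92 K − 291.8 K)/8.419 = -23.7 W
(Negative Q ⇒ heat flows inward; heat gain = 23.7 W.)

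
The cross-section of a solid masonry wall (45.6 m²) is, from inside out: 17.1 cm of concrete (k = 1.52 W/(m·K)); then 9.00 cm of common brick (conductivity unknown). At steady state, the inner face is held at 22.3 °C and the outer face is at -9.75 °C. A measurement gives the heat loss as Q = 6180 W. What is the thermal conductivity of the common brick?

k = 0.726 W/m·K

ΣR = ΔT/Q = |22.3 − -9.75|/6180 = 0.005186 K/W
Known resistances:
  R_concrete = L/(kA) = 0.171/(1.52·45.6) = 0.002467 K/W
R_common brick = ΣR − ΣR_known = 0.005186 − 0.002467 = 0.002719 K/W
L/(kA) = 0.002719 ⇒ k = 0.0900/(0.002719·45.6) = 0.726 W/m·K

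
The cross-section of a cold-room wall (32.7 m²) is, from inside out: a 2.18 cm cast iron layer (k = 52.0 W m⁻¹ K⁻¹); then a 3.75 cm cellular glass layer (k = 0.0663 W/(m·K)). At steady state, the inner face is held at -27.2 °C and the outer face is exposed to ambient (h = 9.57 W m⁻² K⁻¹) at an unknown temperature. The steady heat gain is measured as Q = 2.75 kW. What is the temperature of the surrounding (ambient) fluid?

T_out = 29.2 °C

Series resistances:
  R_cast iron = L/(kA) = 0.0218/(52.0·32.7) = 1.282×10^-5 K/W
  R_cellular glass = L/(kA) = 0.0375/(0.0663·32.7) = 0.01730 K/W
  R_conv,out = 1/(hA) = 1/(9.57·32.7) = 0.003196 K/W
ΣR = 0.02051 K/W
ΔT = Q·ΣR = 2750 × 0.02051 = 56.40 K
Heat flows inward, so T_out = T_in + ΔT = -27.2 + 56.40 = 29.2 °C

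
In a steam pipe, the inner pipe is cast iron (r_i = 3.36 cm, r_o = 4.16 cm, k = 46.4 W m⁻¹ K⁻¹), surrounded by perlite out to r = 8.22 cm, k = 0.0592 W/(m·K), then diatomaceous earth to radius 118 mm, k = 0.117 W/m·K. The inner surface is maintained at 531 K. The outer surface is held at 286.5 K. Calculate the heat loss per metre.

Series thermal resistances, inner to outer:
  R'_cast iron = ln(0.0416/0.0336)/(2πk) = 0.2136/(2π·46.4) = 7.326×10^-4 m·K/W
  R'_perlite = ln(0.0822/0.0416)/(2πk) = 0.6811/(2π·0.0592) = 1.831 m·K/W
  R'_diatomaceous earth = ln(0.118/0.0822)/(2πk) = 0.3615/(2π·0.117) = 0.4918 m·K/W
ΣR = 7.326×10^-4 + 1.831 + 0.4918 = 2.324 m·K/W
Q' = ΔT/ΣR = (531 K − 286.5 K)/2.324 = 105 W/m

Q' = 105 W/m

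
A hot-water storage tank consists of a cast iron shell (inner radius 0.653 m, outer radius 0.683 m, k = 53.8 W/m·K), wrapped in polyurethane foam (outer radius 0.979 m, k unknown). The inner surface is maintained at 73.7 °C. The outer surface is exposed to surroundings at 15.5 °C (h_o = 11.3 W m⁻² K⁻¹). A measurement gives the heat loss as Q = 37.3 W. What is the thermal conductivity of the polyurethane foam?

ΣR = ΔT/Q = |73.7 − 15.5|/37.3 = 1.560 K/W
Known resistances:
  R_cast iron = (1/0.653 − 1/0.683)/(4πk) = 0.06726/(4π·53.8) = 9.949×10^-5 K/W
  R_conv,out = 1/(4πr²h) = 1/(4π·0.979²·11.3) = 0.007348 K/W
R_polyurethane foam = ΣR − ΣR_known = 1.560 − 0.007447 = 1.553 K/W
(1/r₁−1/r₂)/(4πk) = 1.553 ⇒ k = 0.4427/(4π·1.553) = 0.0227 W/m·K

k = 0.0227 W/m·K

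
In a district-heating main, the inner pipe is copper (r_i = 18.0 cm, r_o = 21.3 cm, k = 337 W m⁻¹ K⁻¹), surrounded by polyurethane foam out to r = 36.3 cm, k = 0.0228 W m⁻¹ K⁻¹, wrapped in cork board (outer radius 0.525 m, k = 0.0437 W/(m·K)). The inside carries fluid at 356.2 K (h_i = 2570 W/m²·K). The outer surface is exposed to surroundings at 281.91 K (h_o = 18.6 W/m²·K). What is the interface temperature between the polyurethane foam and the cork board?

T = 301.8 K

Treat each layer as a resistance in series:
  R'_conv,in = 1/(2πr h) = 1/(2π·0.180·2570) = 3.440×10^-4 m·K/W
  R'_copper = ln(0.213/0.180)/(2πk) = 0.1683/(2π·337) = 7.950×10^-5 m·K/W
  R'_polyurethane foam = ln(0.363/0.213)/(2πk) = 0.5331/(2π·0.0228) = 3.721 m·K/W
  R'_cork board = ln(0.525/0.363)/(2πk) = 0.3690/(2π·0.0437) = 1.344 m·K/W
  R'_conv,out = 1/(2πr h) = 1/(2π·0.525·18.6) = 0.01630 m·K/W
ΣR = 3.440×10^-4 + 7.950×10^-5 + 3.721 + 1.344 + 0.01630 = 5.082 m·K/W
Q' = ΔT/ΣR = (356.2 K − 281.91 K)/5.082 = 14.62 W/m
From the inner boundary to the polyurethane foam/cork board interface, ΣR_partial = 3.721 m·K/W.
T_interface = T_in − Q'·ΣR_partial = 356.2 K − (14.62)(3.721) = 301.8 K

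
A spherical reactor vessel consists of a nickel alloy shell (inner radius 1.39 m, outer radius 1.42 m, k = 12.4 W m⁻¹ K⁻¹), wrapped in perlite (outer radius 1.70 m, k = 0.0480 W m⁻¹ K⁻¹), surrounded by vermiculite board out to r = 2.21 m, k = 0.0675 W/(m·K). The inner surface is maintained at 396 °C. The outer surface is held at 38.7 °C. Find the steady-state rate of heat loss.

Q = 1010 W

Treat each layer as a resistance in series:
  R_nickel alloy = (1/1.39 − 1/1.42)/(4πk) = 0.01520/(4π·12.4) = 9.754×10^-5 K/W
  R_perlite = (1/1.42 − 1/1.70)/(4πk) = 0.1160/(4π·0.0480) = 0.1923 K/W
  R_vermiculite board = (1/1.70 − 1/2.21)/(4πk) = 0.1357/(4π·0.0675) = 0.1600 K/W
ΣR = 9.754×10^-5 + 0.1923 + 0.1600 = 0.3524 K/W
Q = ΔT/ΣR = (396 °C − 38.7 °C)/0.3524 = 1010 W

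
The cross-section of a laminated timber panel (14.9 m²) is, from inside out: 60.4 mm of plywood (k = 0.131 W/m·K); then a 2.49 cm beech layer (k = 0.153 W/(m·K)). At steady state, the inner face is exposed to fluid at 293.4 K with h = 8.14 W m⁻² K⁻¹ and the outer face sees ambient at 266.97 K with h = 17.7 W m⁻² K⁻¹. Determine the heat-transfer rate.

Q = 490 W

Resistance network (inner→outer):
  R_conv,in = 1/(hA) = 1/(8.14·14.9) = 0.008245 K/W
  R_plywood = L/(kA) = 0.0604/(0.131·14.9) = 0.03094 K/W
  R_beech = L/(kA) = 0.0249/(0.153·14.9) = 0.01092 K/W
  R_conv,out = 1/(hA) = 1/(17.7·14.9) = 0.003792 K/W
ΣR = 0.008245 + 0.03094 + 0.01092 + 0.003792 = 0.05390 K/W
Q = ΔT/ΣR = (293.4 K − 266.97 K)/0.05390 = 490 W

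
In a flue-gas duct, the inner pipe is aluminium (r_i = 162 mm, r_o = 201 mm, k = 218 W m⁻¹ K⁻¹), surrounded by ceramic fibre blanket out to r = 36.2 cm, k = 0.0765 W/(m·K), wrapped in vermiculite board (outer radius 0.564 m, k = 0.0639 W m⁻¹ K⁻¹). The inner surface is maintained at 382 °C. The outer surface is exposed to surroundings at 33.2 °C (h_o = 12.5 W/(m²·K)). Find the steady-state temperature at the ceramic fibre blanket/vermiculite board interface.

Treat each layer as a resistance in series:
  R'_aluminium = ln(0.201/0.162)/(2πk) = 0.2157/(2π·218) = 1.575×10^-4 m·K/W
  R'_ceramic fibre blanket = ln(0.362/0.201)/(2πk) = 0.5883/(2π·0.0765) = 1.224 m·K/W
  R'_vermiculite board = ln(0.564/0.362)/(2πk) = 0.4434/(2π·0.0639) = 1.104 m·K/W
  R'_conv,out = 1/(2πr h) = 1/(2π·0.564·12.5) = 0.02258 m·K/W
ΣR = 1.575×10^-4 + 1.224 + 1.104 + 0.02258 = 2.351 m·K/W
Q' = ΔT/ΣR = (382 °C − 33.2 °C)/2.351 = 148.4 W/m
From the inner boundary to the ceramic fibre blanket/vermiculite board interface, ΣR_partial = 1.224 m·K/W.
T_interface = T_in − Q'·ΣR_partial = 382 °C − (148.4)(1.224) = 200 °C

T = 200 °C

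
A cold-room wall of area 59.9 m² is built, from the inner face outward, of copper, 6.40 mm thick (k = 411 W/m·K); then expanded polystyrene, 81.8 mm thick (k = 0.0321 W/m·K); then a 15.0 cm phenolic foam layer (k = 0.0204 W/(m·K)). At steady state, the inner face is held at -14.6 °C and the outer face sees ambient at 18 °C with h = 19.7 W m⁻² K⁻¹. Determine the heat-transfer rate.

Resistance network (inner→outer):
  R_copper = L/(kA) = 0.00640/(411·59.9) = 2.600×10^-7 K/W
  R_expanded polystyrene = L/(kA) = 0.0818/(0.0321·59.9) = 0.04254 K/W
  R_phenolic foam = L/(kA) = 0.150/(0.0204·59.9) = 0.1228 K/W
  R_conv,out = 1/(hA) = 1/(19.7·59.9) = 8.474×10^-4 K/W
ΣR = 2.600×10^-7 + 0.04254 + 0.1228 + 8.474×10^-4 = 0.1662 K/W
Q = ΔT/ΣR = (-14.6 °C − 18 °C)/0.1662 = -196 W
(Negative Q ⇒ heat flows inward; heat gain = 196 W.)

Q = 196 W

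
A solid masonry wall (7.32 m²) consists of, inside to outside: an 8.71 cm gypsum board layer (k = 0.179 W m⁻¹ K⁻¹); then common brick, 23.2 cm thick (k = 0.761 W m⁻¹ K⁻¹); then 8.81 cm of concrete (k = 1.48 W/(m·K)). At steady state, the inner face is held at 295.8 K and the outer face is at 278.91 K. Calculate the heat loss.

Q = 145 W

Resistance network (inner→outer):
  R_gypsum board = L/(kA) = 0.0871/(0.179·7.32) = 0.06647 K/W
  R_common brick = L/(kA) = 0.232/(0.761·7.32) = 0.04165 K/W
  R_concrete = L/(kA) = 0.0881/(1.48·7.32) = 0.008132 K/W
ΣR = 0.06647 + 0.04165 + 0.008132 = 0.1163 K/W
Q = ΔT/ΣR = (295.8 K − 278.91 K)/0.1163 = 145 W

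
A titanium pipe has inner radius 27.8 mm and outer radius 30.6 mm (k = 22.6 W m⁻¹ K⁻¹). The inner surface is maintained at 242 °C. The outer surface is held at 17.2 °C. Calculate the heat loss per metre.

Q' = 3.33×10^5 W/m

Q' = 2πk·ΔT/ln(r₂/r₁) = 2π × 22.6 × 224.8 / ln(0.0306/0.0278) = 3.33×10^5 W/m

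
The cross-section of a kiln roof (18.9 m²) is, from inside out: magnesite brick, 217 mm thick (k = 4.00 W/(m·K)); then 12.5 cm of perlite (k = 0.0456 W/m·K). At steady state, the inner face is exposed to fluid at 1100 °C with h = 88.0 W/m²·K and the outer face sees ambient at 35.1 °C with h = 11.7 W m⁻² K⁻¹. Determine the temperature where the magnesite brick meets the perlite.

T = 1076 °C

Resistance network (inner→outer):
  R_conv,in = 1/(hA) = 1/(88.0·18.9) = 6.013×10^-4 K/W
  R_magnesite brick = L/(kA) = 0.217/(4.00·18.9) = 0.002870 K/W
  R_perlite = L/(kA) = 0.125/(0.0456·18.9) = 0.1450 K/W
  R_conv,out = 1/(hA) = 1/(11.7·18.9) = 0.004522 K/W
ΣR = 6.013×10^-4 + 0.002870 + 0.1450 + 0.004522 = 0.1530 K/W
Q = ΔT/ΣR = (1100 °C − 35.1 °C)/0.1530 = 6960 W
From the inner boundary to the magnesite brick/perlite interface, ΣR_partial = 0.003471 K/W.
T_interface = T_in − Q·ΣR_partial = 1100 °C − (6960)(0.003471) = 1076 °C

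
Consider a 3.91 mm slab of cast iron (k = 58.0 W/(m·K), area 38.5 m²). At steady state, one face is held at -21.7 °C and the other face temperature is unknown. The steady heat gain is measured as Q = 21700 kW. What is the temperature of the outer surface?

Series resistances:
  R_cast iron = L/(kA) = 0.00391/(58.0·38.5) = 1.751×10^-6 K/W
ΣR = 1.751×10^-6 K/W
ΔT = Q·ΣR = 2.17×10^7 × 1.751×10^-6 = 38.00 K
Heat flows inward, so T_out = T_in + ΔT = -21.7 + 38.00 = 16.3 °C

T_out = 16.3 °C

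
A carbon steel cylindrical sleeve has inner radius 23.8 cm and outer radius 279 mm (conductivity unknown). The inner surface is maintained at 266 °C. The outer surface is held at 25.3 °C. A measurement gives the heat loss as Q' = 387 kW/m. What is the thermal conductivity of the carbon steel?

k = 40.7 W/m·K

ΣR = ΔT/Q' = |266 − 25.3|/3.87×10^5 = 6.220×10^-4 m·K/W
ln(r₂/r₁)/(2πk) = 6.220×10^-4 ⇒ k = 0.1589/(2π·6.220×10^-4) = 40.7 W/m·K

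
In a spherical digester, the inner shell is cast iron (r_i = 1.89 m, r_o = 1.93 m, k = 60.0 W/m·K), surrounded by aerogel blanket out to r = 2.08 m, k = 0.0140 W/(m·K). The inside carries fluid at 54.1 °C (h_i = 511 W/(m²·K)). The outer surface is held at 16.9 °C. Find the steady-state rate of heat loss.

Q = 175 W

Treat each layer as a resistance in series:
  R_conv,in = 1/(4πr²h) = 1/(4π·1.89²·511) = 4.360×10^-5 K/W
  R_cast iron = (1/1.89 − 1/1.93)/(4πk) = 0.01097/(4π·60.0) = 1.454×10^-5 K/W
  R_aerogel blanket = (1/1.93 − 1/2.08)/(4πk) = 0.03737/(4π·0.0140) = 0.2124 K/W
ΣR = 4.360×10^-5 + 1.454×10^-5 + 0.2124 = 0.2125 K/W
Q = ΔT/ΣR = (54.1 °C − 16.9 °C)/0.2125 = 175 W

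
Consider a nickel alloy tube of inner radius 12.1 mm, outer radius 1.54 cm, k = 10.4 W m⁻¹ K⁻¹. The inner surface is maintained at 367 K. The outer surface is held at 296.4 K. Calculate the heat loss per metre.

Q' = 19100 W/m

Q' = 2πk·ΔT/ln(r₂/r₁) = 2π × 10.4 × 70.6 / ln(0.0154/0.0121) = 19100 W/m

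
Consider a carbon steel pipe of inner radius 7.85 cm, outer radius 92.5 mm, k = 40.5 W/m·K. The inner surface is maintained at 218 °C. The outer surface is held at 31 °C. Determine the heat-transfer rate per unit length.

Q' = 2πk·ΔT/ln(r₂/r₁) = 2π × 40.5 × 187 / ln(0.0925/0.0785) = 2.90×10^5 W/m

Q' = 2.90×10^5 W/m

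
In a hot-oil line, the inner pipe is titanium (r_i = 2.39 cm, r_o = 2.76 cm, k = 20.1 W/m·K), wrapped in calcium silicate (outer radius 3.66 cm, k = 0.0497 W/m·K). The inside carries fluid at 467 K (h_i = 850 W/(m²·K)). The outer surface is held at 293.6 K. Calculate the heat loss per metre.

Q' = 190 W/m

Series thermal resistances, inner to outer:
  R'_conv,in = 1/(2πr h) = 1/(2π·0.0239·850) = 0.007834 m·K/W
  R'_titanium = ln(0.0276/0.0239)/(2πk) = 0.1439/(2π·20.1) = 0.001140 m·K/W
  R'_calcium silicate = ln(0.0366/0.0276)/(2πk) = 0.2822/(2π·0.0497) = 0.9038 m·K/W
ΣR = 0.007834 + 0.001140 + 0.9038 = 0.9128 m·K/W
Q' = ΔT/ΣR = (467 K − 293.6 K)/0.9128 = 190 W/m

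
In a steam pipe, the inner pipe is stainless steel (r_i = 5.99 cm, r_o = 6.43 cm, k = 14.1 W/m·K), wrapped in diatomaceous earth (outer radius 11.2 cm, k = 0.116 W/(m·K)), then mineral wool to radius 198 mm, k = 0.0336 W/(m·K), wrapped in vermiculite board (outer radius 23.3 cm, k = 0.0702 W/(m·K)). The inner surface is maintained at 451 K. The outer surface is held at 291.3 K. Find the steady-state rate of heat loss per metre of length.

Series thermal resistances, inner to outer:
  R'_stainless steel = ln(0.0643/0.0599)/(2πk) = 0.07088/(2π·14.1) = 8.001×10^-4 m·K/W
  R'_diatomaceous earth = ln(0.112/0.0643)/(2πk) = 0.5549/(2π·0.116) = 0.7614 m·K/W
  R'_mineral wool = ln(0.198/0.112)/(2πk) = 0.5698/(2π·0.0336) = 2.699 m·K/W
  R'_vermiculite board = ln(0.233/0.198)/(2πk) = 0.1628/(2π·0.0702) = 0.3690 m·K/W
ΣR = 8.001×10^-4 + 0.7614 + 2.699 + 0.3690 = 3.830 m·K/W
Q' = ΔT/ΣR = (451 K − 291.3 K)/3.830 = 41.7 W/m

Q' = 41.7 W/m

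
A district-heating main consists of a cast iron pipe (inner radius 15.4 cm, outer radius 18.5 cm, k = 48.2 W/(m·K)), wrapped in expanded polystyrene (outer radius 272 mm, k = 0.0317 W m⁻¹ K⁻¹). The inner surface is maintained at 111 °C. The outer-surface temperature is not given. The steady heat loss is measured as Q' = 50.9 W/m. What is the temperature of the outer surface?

T_out = 12.5 °C

Series resistances:
  R'_cast iron = ln(0.185/0.154)/(2πk) = 0.1834/(2π·48.2) = 6.056×10^-4 m·K/W
  R'_expanded polystyrene = ln(0.272/0.185)/(2πk) = 0.3854/(2π·0.0317) = 1.935 m·K/W
ΣR = 1.936 m·K/W
ΔT = Q'·ΣR = 50.9 × 1.936 = 98.54 K
Heat flows outward, so T_out = T_in − ΔT = 111 − 98.54 = 12.5 °C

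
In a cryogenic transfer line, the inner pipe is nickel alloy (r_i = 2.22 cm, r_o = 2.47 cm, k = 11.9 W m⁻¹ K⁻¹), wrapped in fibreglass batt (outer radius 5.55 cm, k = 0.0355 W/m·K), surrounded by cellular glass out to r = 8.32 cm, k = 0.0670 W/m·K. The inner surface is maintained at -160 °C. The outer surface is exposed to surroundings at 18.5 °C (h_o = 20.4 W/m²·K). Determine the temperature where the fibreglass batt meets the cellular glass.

Resistance network (inner→outer):
  R'_nickel alloy = ln(0.0247/0.0222)/(2πk) = 0.1067/(2π·11.9) = 0.001427 m·K/W
  R'_fibreglass batt = ln(0.0555/0.0247)/(2πk) = 0.8096/(2π·0.0355) = 3.630 m·K/W
  R'_cellular glass = ln(0.0832/0.0555)/(2πk) = 0.4049/(2π·0.0670) = 0.9617 m·K/W
  R'_conv,out = 1/(2πr h) = 1/(2π·0.0832·20.4) = 0.09377 m·K/W
ΣR = 0.001427 + 3.630 + 0.9617 + 0.09377 = 4.687 m·K/W
Q' = ΔT/ΣR = (-160 °C − 18.5 °C)/4.687 = -38.08 W/m
From the inner boundary to the fibreglass batt/cellular glass interface, ΣR_partial = 3.631 m·K/W.
T_interface = T_in − Q'·ΣR_partial = -160 °C − (-38.08)(3.631) = -21.7 °C

T = -21.7 °C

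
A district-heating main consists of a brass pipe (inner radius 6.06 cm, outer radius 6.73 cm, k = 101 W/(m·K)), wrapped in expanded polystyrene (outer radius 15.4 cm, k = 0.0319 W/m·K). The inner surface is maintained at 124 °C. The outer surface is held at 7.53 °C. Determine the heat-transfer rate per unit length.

Q' = 28.2 W/m

Resistance network (inner→outer):
  R'_brass = ln(0.0673/0.0606)/(2πk) = 0.1049/(2π·101) = 1.652×10^-4 m·K/W
  R'_expanded polystyrene = ln(0.154/0.0673)/(2πk) = 0.8278/(2π·0.0319) = 4.130 m·K/W
ΣR = 1.652×10^-4 + 4.130 = 4.130 m·K/W
Q' = ΔT/ΣR = (124 °C − 7.53 °C)/4.130 = 28.2 W/m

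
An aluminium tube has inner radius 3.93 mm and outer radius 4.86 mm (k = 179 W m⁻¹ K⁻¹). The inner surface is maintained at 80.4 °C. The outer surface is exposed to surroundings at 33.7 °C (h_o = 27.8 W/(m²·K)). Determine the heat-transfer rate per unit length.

Series thermal resistances, inner to outer:
  R'_aluminium = ln(0.00486/0.00393)/(2πk) = 0.2124/(2π·179) = 1.889×10^-4 m·K/W
  R'_conv,out = 1/(2πr h) = 1/(2π·0.00486·27.8) = 1.178 m·K/W
ΣR = 1.889×10^-4 + 1.178 = 1.178 m·K/W
Q' = ΔT/ΣR = (80.4 °C − 33.7 °C)/1.178 = 39.6 W/m

Q' = 39.6 W/m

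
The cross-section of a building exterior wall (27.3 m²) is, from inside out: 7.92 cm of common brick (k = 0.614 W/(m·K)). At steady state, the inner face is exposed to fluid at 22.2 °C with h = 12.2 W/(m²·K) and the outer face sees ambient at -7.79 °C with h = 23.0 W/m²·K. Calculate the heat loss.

Q = 3220 W

Resistance network (inner→outer):
  R_conv,in = 1/(hA) = 1/(12.2·27.3) = 0.003002 K/W
  R_common brick = L/(kA) = 0.0792/(0.614·27.3) = 0.004725 K/W
  R_conv,out = 1/(hA) = 1/(23.0·27.3) = 0.001593 K/W
ΣR = 0.003002 + 0.004725 + 0.001593 = 0.009320 K/W
Q = ΔT/ΣR = (22.2 °C − -7.79 °C)/0.009320 = 3220 W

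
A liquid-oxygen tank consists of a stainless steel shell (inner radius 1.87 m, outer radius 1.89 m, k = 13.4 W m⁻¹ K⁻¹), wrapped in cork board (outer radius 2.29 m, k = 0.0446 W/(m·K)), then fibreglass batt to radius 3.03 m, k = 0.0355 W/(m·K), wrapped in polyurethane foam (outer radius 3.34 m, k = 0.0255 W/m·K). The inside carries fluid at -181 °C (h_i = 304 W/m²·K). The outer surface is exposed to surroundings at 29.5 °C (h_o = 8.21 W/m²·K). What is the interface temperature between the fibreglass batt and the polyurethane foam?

Treat each layer as a resistance in series:
  R_conv,in = 1/(4πr²h) = 1/(4π·1.87²·304) = 7.486×10^-5 K/W
  R_stainless steel = (1/1.87 − 1/1.89)/(4πk) = 0.005659/(4π·13.4) = 3.361×10^-5 K/W
  R_cork board = (1/1.89 − 1/2.29)/(4πk) = 0.09242/(4π·0.0446) = 0.1649 K/W
  R_fibreglass batt = (1/2.29 − 1/3.03)/(4πk) = 0.1066/(4π·0.0355) = 0.2391 K/W
  R_polyurethane foam = (1/3.03 − 1/3.34)/(4πk) = 0.03063/(4π·0.0255) = 0.09559 K/W
  R_conv,out = 1/(4πr²h) = 1/(4π·3.34²·8.21) = 8.689×10^-4 K/W
ΣR = 7.486×10^-5 + 3.361×10^-5 + 0.1649 + 0.2391 + 0.09559 + 8.689×10^-4 = 0.5006 K/W
Q = ΔT/ΣR = (-181 °C − 29.5 °C)/0.5006 = -420.5 W
From the inner boundary to the fibreglass batt/polyurethane foam interface, ΣR_partial = 0.4041 K/W.
T_interface = T_in − Q·ΣR_partial = -181 °C − (-420.5)(0.4041) = -11.1 °C

T = -11.1 °C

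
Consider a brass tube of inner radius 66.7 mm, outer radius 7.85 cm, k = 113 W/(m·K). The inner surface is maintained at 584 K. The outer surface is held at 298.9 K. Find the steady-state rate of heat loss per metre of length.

Q' = 1240 kW/m

Q' = 2πk·ΔT/ln(r₂/r₁) = 2π × 113 × 285.1 / ln(0.0785/0.0667) = 1.24×10^6 W/m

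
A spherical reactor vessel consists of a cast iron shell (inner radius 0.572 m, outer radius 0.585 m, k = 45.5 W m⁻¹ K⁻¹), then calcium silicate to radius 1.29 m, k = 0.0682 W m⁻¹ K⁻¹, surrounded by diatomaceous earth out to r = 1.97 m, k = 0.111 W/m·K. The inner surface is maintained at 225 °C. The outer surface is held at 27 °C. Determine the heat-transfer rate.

Q = 154 W

Treat each layer as a resistance in series:
  R_cast iron = (1/0.572 − 1/0.585)/(4πk) = 0.03885/(4π·45.5) = 6.795×10^-5 K/W
  R_calcium silicate = (1/0.585 − 1/1.29)/(4πk) = 0.9342/(4π·0.0682) = 1.090 K/W
  R_diatomaceous earth = (1/1.29 − 1/1.97)/(4πk) = 0.2676/(4π·0.111) = 0.1918 K/W
ΣR = 6.795×10^-5 + 1.090 + 0.1918 = 1.282 K/W
Q = ΔT/ΣR = (225 °C − 27 °C)/1.282 = 154 W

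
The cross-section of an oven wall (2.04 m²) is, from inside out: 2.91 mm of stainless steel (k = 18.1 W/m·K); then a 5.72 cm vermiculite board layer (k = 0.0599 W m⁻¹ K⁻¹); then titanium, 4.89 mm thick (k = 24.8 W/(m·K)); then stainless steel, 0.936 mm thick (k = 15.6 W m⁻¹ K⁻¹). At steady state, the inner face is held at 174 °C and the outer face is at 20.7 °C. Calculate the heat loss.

Q = 327 W

Series thermal resistances, inner to outer:
  R_stainless steel = L/(kA) = 0.00291/(18.1·2.04) = 7.881×10^-5 K/W
  R_vermiculite board = L/(kA) = 0.0572/(0.0599·2.04) = 0.4681 K/W
  R_titanium = L/(kA) = 0.00489/(24.8·2.04) = 9.666×10^-5 K/W
  R_stainless steel = L/(kA) = 9.36×10^-4/(15.6·2.04) = 2.941×10^-5 K/W
ΣR = 7.881×10^-5 + 0.4681 + 9.666×10^-5 + 2.941×10^-5 = 0.4683 K/W
Q = ΔT/ΣR = (174 °C − 20.7 °C)/0.4683 = 327 W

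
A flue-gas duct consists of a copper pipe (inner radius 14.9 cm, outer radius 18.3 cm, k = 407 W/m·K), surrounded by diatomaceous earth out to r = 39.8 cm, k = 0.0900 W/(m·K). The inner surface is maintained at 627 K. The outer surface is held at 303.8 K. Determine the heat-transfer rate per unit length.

Resistance network (inner→outer):
  R'_copper = ln(0.183/0.149)/(2πk) = 0.2055/(2π·407) = 8.038×10^-5 m·K/W
  R'_diatomaceous earth = ln(0.398/0.183)/(2πk) = 0.7770/(2π·0.0900) = 1.374 m·K/W
ΣR = 8.038×10^-5 + 1.374 = 1.374 m·K/W
Q' = ΔT/ΣR = (627 K − 303.8 K)/1.374 = 235 W/m

Q' = 235 W/m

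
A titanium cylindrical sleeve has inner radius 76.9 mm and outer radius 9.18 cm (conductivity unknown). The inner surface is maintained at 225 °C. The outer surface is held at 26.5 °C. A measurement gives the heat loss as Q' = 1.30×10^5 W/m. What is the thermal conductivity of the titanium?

k = 18.5 W/m·K

ΣR = ΔT/Q' = |225 − 26.5|/1.30×10^5 = 0.001527 m·K/W
ln(r₂/r₁)/(2πk) = 0.001527 ⇒ k = 0.1771/(2π·0.001527) = 18.5 W/m·K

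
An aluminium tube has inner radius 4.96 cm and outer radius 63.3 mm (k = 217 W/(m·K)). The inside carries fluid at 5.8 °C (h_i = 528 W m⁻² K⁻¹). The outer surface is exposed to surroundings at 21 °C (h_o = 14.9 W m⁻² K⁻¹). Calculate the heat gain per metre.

Treat each layer as a resistance in series:
  R'_conv,in = 1/(2πr h) = 1/(2π·0.0496·528) = 0.006077 m·K/W
  R'_aluminium = ln(0.0633/0.0496)/(2πk) = 0.2439/(2π·217) = 1.789×10^-4 m·K/W
  R'_conv,out = 1/(2πr h) = 1/(2π·0.0633·14.9) = 0.1687 m·K/W
ΣR = 0.006077 + 1.789×10^-4 + 0.1687 = 0.1750 m·K/W
Q' = ΔT/ΣR = (5.8 °C − 21 °C)/0.1750 = -86.9 W/m
(Negative Q' ⇒ heat flows inward; heat gain = 86.9 W/m.)

Q' = 86.9 W/m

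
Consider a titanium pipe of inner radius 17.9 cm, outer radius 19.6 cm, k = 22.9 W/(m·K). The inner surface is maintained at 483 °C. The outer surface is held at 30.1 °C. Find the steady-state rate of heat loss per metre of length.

Q' = 7.18×10^5 W/m

Q' = 2πk·ΔT/ln(r₂/r₁) = 2π × 22.9 × 452.9 / ln(0.196/0.179) = 7.18×10^5 W/m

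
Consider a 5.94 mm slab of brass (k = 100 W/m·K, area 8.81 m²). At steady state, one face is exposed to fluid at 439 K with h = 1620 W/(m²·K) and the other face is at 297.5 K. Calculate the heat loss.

Series thermal resistances, inner to outer:
  R_conv,in = 1/(hA) = 1/(1620·8.81) = 7.007×10^-5 K/W
  R_brass = L/(kA) = 0.00594/(100·8.81) = 6.742×10^-6 K/W
ΣR = 7.007×10^-5 + 6.742×10^-6 = 7.681×10^-5 K/W
Q = ΔT/ΣR = (439 K − 297.5 K)/7.681×10^-5 = 1.84×10^6 W

Q = 1.84×10^6 W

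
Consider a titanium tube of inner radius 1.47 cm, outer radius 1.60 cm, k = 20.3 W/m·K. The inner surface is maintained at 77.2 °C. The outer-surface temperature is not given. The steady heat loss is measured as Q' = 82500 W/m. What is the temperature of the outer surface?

Sum the resistances:
  R'_titanium = ln(0.0160/0.0147)/(2πk) = 0.08474/(2π·20.3) = 6.644×10^-4 m·K/W
ΣR = 6.644×10^-4 m·K/W
ΔT = Q'·ΣR = 82500 × 6.644×10^-4 = 54.81 K
Heat flows outward, so T_out = T_in − ΔT = 77.2 − 54.81 = 22.4 °C

T_out = 22.4 °C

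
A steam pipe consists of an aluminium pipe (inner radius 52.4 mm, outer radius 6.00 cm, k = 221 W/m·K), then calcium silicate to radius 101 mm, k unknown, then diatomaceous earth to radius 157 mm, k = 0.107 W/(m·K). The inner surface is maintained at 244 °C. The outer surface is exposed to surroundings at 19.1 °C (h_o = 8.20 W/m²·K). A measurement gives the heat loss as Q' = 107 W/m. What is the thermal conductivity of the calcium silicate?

k = 0.0627 W/m·K

ΣR = ΔT/Q' = |244 − 19.1|/107 = 2.102 m·K/W
Known resistances:
  R'_aluminium = ln(0.0600/0.0524)/(2πk) = 0.1354/(2π·221) = 9.754×10^-5 m·K/W
  R'_diatomaceous earth = ln(0.157/0.101)/(2πk) = 0.4411/(2π·0.107) = 0.6561 m·K/W
  R'_conv,out = 1/(2πr h) = 1/(2π·0.157·8.20) = 0.1236 m·K/W
R_calcium silicate = ΣR − ΣR_known = 2.102 − 0.7798 = 1.322 m·K/W
ln(r₂/r₁)/(2πk) = 1.322 ⇒ k = 0.5208/(2π·1.322) = 0.0627 W/m·K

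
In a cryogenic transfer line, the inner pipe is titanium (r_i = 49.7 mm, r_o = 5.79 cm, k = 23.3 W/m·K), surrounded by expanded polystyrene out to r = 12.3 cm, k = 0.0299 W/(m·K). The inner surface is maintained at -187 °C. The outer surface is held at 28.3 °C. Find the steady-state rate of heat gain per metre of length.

Q' = 53.7 W/m

Treat each layer as a resistance in series:
  R'_titanium = ln(0.0579/0.0497)/(2πk) = 0.1527/(2π·23.3) = 0.001043 m·K/W
  R'_expanded polystyrene = ln(0.123/0.0579)/(2πk) = 0.7535/(2π·0.0299) = 4.011 m·K/W
ΣR = 0.001043 + 4.011 = 4.012 m·K/W
Q' = ΔT/ΣR = (-187 °C − 28.3 °C)/4.012 = -53.7 W/m
(Negative Q' ⇒ heat flows inward; heat gain = 53.7 W/m.)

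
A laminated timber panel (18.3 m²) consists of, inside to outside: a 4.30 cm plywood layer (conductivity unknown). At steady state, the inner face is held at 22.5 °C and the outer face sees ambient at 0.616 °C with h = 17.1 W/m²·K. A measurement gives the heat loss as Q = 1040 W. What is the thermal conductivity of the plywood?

ΣR = ΔT/Q = |22.5 − 0.616|/1040 = 0.02104 K/W
Known resistances:
  R_conv,out = 1/(hA) = 1/(17.1·18.3) = 0.003196 K/W
R_plywood = ΣR − ΣR_known = 0.02104 − 0.003196 = 0.01784 K/W
L/(kA) = 0.01784 ⇒ k = 0.0430/(0.01784·18.3) = 0.132 W/m·K

k = 0.132 W/m·K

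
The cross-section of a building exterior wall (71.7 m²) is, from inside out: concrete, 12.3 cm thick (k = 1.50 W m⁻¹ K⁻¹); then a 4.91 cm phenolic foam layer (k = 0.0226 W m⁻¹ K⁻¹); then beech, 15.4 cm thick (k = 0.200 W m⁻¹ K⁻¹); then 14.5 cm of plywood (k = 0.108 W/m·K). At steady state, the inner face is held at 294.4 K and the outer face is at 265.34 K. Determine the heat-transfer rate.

Series thermal resistances, inner to outer:
  R_concrete = L/(kA) = 0.123/(1.50·71.7) = 0.001144 K/W
  R_phenolic foam = L/(kA) = 0.0491/(0.0226·71.7) = 0.03030 K/W
  R_beech = L/(kA) = 0.154/(0.200·71.7) = 0.01074 K/W
  R_plywood = L/(kA) = 0.145/(0.108·71.7) = 0.01873 K/W
ΣR = 0.001144 + 0.03030 + 0.01074 + 0.01873 = 0.06091 K/W
Q = ΔT/ΣR = (294.4 K − 265.34 K)/0.06091 = 477 W

Q = 477 W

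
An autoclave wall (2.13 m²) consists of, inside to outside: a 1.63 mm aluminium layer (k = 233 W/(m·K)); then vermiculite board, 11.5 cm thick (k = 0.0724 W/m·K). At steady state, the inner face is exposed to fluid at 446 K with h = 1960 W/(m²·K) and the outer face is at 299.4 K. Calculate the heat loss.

Resistance network (inner→outer):
  R_conv,in = 1/(hA) = 1/(1960·2.13) = 2.395×10^-4 K/W
  R_aluminium = L/(kA) = 0.00163/(233·2.13) = 3.284×10^-6 K/W
  R_vermiculite board = L/(kA) = 0.115/(0.0724·2.13) = 0.7457 K/W
ΣR = 2.395×10^-4 + 3.284×10^-6 + 0.7457 = 0.7459 K/W
Q = ΔT/ΣR = (446 K − 299.4 K)/0.7459 = 197 W

Q = 197 W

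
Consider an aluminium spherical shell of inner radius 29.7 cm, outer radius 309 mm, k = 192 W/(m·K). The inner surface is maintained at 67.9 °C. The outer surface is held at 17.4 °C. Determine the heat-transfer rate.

Q = 9.32×10^5 W

Q = 4πk·ΔT/(1/r₁ − 1/r₂) = 4π × 192 × 50.5 / (1/0.297 − 1/0.309) = 9.32×10^5 W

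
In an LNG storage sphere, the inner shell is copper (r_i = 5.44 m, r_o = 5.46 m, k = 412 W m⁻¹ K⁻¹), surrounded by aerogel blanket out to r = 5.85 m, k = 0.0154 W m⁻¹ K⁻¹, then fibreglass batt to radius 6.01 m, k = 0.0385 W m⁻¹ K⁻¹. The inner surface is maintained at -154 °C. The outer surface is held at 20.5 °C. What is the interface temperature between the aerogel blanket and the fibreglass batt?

T = -2.1 °C

Series thermal resistances, inner to outer:
  R_copper = (1/5.44 − 1/5.46)/(4πk) = 6.733×10^-4/(4π·412) = 1.301×10^-7 K/W
  R_aerogel blanket = (1/5.46 − 1/5.85)/(4πk) = 0.01221/(4π·0.0154) = 0.06309 K/W
  R_fibreglass batt = (1/5.85 − 1/6.01)/(4πk) = 0.004551/(4π·0.0385) = 0.009406 K/W
ΣR = 1.301×10^-7 + 0.06309 + 0.009406 = 0.07250 K/W
Q = ΔT/ΣR = (-154 °C − 20.5 °C)/0.07250 = -2407 W
From the inner boundary to the aerogel blanket/fibreglass batt interface, ΣR_partial = 0.06309 K/W.
T_interface = T_in − Q·ΣR_partial = -154 °C − (-2407)(0.06309) = -2.1 °C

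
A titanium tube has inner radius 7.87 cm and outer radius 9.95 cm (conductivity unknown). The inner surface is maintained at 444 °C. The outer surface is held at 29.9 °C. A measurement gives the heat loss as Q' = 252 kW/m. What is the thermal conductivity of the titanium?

ΣR = ΔT/Q' = |444 − 29.9|/2.52×10^5 = 0.001643 m·K/W
ln(r₂/r₁)/(2πk) = 0.001643 ⇒ k = 0.2345/(2π·0.001643) = 22.7 W/m·K

k = 22.7 W/m·K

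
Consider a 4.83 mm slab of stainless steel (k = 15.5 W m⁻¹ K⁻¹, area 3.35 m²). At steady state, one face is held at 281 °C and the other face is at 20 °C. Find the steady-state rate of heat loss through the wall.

Q = kA·ΔT/L = 15.5 × 3.35 × |281 °C − 20 °C| / 0.00483 = 2.81×10^6 W

Q = 2810 kW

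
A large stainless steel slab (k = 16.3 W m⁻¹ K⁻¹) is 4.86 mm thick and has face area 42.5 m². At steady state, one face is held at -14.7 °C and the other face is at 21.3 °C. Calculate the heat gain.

Q = kA·ΔT/L = 16.3 × 42.5 × |-14.7 °C − 21.3 °C| / 0.00486 = 5.13×10^6 W

Q = 5130 kW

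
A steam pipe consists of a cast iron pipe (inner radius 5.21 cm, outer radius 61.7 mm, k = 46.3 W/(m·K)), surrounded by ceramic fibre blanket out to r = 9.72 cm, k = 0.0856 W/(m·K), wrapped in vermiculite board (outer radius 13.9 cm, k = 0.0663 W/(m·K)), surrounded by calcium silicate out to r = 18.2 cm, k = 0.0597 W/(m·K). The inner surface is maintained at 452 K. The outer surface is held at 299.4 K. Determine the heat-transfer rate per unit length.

Q' = 63.0 W/m

Treat each layer as a resistance in series:
  R'_cast iron = ln(0.0617/0.0521)/(2πk) = 0.1691/(2π·46.3) = 5.813×10^-4 m·K/W
  R'_ceramic fibre blanket = ln(0.0972/0.0617)/(2πk) = 0.4545/(2π·0.0856) = 0.8450 m·K/W
  R'_vermiculite board = ln(0.139/0.0972)/(2πk) = 0.3577/(2π·0.0663) = 0.8587 m·K/W
  R'_calcium silicate = ln(0.182/0.139)/(2πk) = 0.2695/(2π·0.0597) = 0.7186 m·K/W
ΣR = 5.813×10^-4 + 0.8450 + 0.8587 + 0.7186 = 2.423 m·K/W
Q' = ΔT/ΣR = (452 K − 299.4 K)/2.423 = 63.0 W/m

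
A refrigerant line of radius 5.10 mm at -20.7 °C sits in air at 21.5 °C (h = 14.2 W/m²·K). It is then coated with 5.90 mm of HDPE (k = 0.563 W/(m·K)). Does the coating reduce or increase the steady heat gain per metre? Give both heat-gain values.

increases: 19.2 → 34.1 W/m

Critical radius for a cylinder: r_cr = k/h = 0.0396 m = 3.96 cm.
Outer radius after coating: r₂ = 0.00510 + 0.00590 = 0.01100 m.
Since r₁ < r_cr and r₂ ≤ r_cr, the coating moves toward the maximum at r_cr — heat gain rises.
Bare: R = 1/(2πr₁h) = 2.198 m·K/W; Q = 42.2/2.198 = 19.2 W/m.
Coated: R = R_cond + R_conv = 1.236 m·K/W; Q = 42.2/1.236 = 34.1 W/m.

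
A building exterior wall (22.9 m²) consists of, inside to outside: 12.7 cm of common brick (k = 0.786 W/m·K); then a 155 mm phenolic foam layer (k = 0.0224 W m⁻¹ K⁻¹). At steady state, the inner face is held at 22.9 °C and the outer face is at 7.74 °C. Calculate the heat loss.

Q = 49.0 W

Resistance network (inner→outer):
  R_common brick = L/(kA) = 0.127/(0.786·22.9) = 0.007056 K/W
  R_phenolic foam = L/(kA) = 0.155/(0.0224·22.9) = 0.3022 K/W
ΣR = 0.007056 + 0.3022 = 0.3093 K/W
Q = ΔT/ΣR = (22.9 °C − 7.74 °C)/0.3093 = 49.0 W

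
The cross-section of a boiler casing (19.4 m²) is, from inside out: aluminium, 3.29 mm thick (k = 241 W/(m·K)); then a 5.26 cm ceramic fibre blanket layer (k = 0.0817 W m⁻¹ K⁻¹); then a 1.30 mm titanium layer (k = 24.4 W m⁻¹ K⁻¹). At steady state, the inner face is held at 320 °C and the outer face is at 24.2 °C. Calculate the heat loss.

Q = 8.91 kW

Treat each layer as a resistance in series:
  R_aluminium = L/(kA) = 0.00329/(241·19.4) = 7.037×10^-7 K/W
  R_ceramic fibre blanket = L/(kA) = 0.0526/(0.0817·19.4) = 0.03319 K/W
  R_titanium = L/(kA) = 0.00130/(24.4·19.4) = 2.746×10^-6 K/W
ΣR = 7.037×10^-7 + 0.03319 + 2.746×10^-6 = 0.03319 K/W
Q = ΔT/ΣR = (320 °C − 24.2 °C)/0.03319 = 8910 W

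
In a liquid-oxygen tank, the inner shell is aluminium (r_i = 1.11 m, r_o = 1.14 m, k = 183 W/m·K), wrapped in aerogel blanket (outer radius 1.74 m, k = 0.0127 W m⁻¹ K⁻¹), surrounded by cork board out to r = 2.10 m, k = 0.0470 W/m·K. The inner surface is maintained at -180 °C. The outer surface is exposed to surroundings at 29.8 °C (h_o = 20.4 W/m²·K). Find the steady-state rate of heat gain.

Treat each layer as a resistance in series:
  R_aluminium = (1/1.11 − 1/1.14)/(4πk) = 0.02371/(4π·183) = 1.031×10^-5 K/W
  R_aerogel blanket = (1/1.14 − 1/1.74)/(4πk) = 0.3025/(4π·0.0127) = 1.895 K/W
  R_cork board = (1/1.74 − 1/2.10)/(4πk) = 0.09852/(4π·0.0470) = 0.1668 K/W
  R_conv,out = 1/(4πr²h) = 1/(4π·2.10²·20.4) = 8.845×10^-4 K/W
ΣR = 1.031×10^-5 + 1.895 + 0.1668 + 8.845×10^-4 = 2.063 K/W
Q = ΔT/ΣR = (-180 °C − 29.8 °C)/2.063 = -102 W
(Negative Q ⇒ heat flows inward; heat gain = 102 W.)

Q = 102 W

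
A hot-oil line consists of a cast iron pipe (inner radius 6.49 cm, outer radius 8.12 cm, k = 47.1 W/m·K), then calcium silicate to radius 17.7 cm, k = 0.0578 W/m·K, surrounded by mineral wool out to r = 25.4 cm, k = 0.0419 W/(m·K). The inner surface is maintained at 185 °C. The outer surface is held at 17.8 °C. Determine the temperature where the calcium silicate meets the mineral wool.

T = 83.0 °C

Treat each layer as a resistance in series:
  R'_cast iron = ln(0.0812/0.0649)/(2πk) = 0.2241/(2π·47.1) = 7.571×10^-4 m·K/W
  R'_calcium silicate = ln(0.177/0.0812)/(2πk) = 0.7792/(2π·0.0578) = 2.146 m·K/W
  R'_mineral wool = ln(0.254/0.177)/(2πk) = 0.3612/(2π·0.0419) = 1.372 m·K/W
ΣR = 7.571×10^-4 + 2.146 + 1.372 = 3.519 m·K/W
Q' = ΔT/ΣR = (185 °C − 17.8 °C)/3.519 = 47.51 W/m
From the inner boundary to the calcium silicate/mineral wool interface, ΣR_partial = 2.147 m·K/W.
T_interface = T_in − Q'·ΣR_partial = 185 °C − (47.51)(2.147) = 83.0 °C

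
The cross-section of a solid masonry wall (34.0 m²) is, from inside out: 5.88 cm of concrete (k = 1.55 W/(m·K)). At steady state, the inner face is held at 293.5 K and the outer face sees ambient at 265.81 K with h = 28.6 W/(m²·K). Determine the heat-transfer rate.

Q = 12.9 kW

Treat each layer as a resistance in series:
  R_concrete = L/(kA) = 0.0588/(1.55·34.0) = 0.001116 K/W
  R_conv,out = 1/(hA) = 1/(28.6·34.0) = 0.001028 K/W
ΣR = 0.001116 + 0.001028 = 0.002144 K/W
Q = ΔT/ΣR = (293.5 K − 265.81 K)/0.002144 = 12900 W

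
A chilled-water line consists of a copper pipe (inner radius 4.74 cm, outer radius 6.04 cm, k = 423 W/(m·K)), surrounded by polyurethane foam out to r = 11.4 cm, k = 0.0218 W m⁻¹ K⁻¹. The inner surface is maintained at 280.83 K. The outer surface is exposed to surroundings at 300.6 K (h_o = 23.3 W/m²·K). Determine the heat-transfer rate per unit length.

Q' = 4.21 W/m

Resistance network (inner→outer):
  R'_copper = ln(0.0604/0.0474)/(2πk) = 0.2424/(2π·423) = 9.119×10^-5 m·K/W
  R'_polyurethane foam = ln(0.114/0.0604)/(2πk) = 0.6352/(2π·0.0218) = 4.637 m·K/W
  R'_conv,out = 1/(2πr h) = 1/(2π·0.114·23.3) = 0.05992 m·K/W
ΣR = 9.119×10^-5 + 4.637 + 0.05992 = 4.697 m·K/W
Q' = ΔT/ΣR = (280.83 K − 300.6 K)/4.697 = -4.21 W/m
(Negative Q' ⇒ heat flows inward; heat gain = 4.21 W/m.)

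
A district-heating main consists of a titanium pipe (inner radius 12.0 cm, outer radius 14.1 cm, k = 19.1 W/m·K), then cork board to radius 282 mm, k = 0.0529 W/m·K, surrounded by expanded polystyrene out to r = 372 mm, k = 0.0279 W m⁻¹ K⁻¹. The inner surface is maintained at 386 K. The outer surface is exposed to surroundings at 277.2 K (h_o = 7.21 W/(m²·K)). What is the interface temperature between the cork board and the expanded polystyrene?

Resistance network (inner→outer):
  R'_titanium = ln(0.141/0.120)/(2πk) = 0.1613/(2π·19.1) = 0.001344 m·K/W
  R'_cork board = ln(0.282/0.141)/(2πk) = 0.6931/(2π·0.0529) = 2.085 m·K/W
  R'_expanded polystyrene = ln(0.372/0.282)/(2πk) = 0.2770/(2π·0.0279) = 1.580 m·K/W
  R'_conv,out = 1/(2πr h) = 1/(2π·0.372·7.21) = 0.05934 m·K/W
ΣR = 0.001344 + 2.085 + 1.580 + 0.05934 = 3.726 m·K/W
Q' = ΔT/ΣR = (386 K − 277.2 K)/3.726 = 29.20 W/m
From the inner boundary to the cork board/expanded polystyrene interface, ΣR_partial = 2.086 m·K/W.
T_interface = T_in − Q'·ΣR_partial = 386 K − (29.20)(2.086) = 325.1 K

T = 325.1 K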